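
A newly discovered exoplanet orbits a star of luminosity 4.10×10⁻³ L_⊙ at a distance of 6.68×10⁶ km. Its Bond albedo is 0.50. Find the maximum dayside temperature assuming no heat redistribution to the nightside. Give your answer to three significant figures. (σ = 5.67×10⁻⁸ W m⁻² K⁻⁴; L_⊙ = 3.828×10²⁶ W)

T_ss ≈ 396 K

d = 6.68×10⁶ km = 6.68×10⁹ m.
L = 4.10×10⁻³ × 3.828×10²⁶ = 1.57×10²⁴ W.
Flux: S = L/(4πd²) = 1.57×10²⁴/(4π×(6.68×10⁹)²) = 2800 W m⁻².
With no redistribution each surface element balances locally: S(1−A) = σT⁴.
T = [2800 × 0.50 / 5.67×10⁻⁸]^(1/4) = (2.47×10¹⁰)^(1/4) = 396 K.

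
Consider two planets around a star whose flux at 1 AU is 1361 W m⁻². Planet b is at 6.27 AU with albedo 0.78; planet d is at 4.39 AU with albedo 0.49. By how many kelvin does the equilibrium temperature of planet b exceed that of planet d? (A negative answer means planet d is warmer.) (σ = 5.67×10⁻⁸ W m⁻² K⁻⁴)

ΔT ≈ -36.1 K

T_eq = [S₀(1−A)/(4σd²)]^(1/4), so T ∝ (1−A)^(1/4) / √d.
T₁ = [1361×0.22/(4×5.67×10⁻⁸×6.27²)]^(1/4) = 76.12 K.
T₂ = [1361×0.51/(4×5.67×10⁻⁸×4.39²)]^(1/4) = 112.26 K.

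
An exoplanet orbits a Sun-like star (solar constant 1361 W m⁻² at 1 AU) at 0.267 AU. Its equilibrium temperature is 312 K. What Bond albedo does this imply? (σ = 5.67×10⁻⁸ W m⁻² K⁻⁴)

Flux at 0.267 AU: S = 1361/0.267² = 1.91×10⁴ W m⁻².
From T_eq⁴ = S(1−A)/(4σ): 1−A = 4σT_eq⁴/S.
1−A = 4 × 5.67×10⁻⁸ × (312)⁴ / 1.91×10⁴ = 0.113.

A ≈ 0.89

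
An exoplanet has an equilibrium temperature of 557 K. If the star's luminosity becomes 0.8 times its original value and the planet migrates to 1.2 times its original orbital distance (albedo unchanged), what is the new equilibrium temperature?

T_eq ∝ L^(1/4) · d^(−1/2).
T′ = 557 × 0.8^(1/4) / 1.2^(1/2) = 481 K.

T_eq ≈ 481 K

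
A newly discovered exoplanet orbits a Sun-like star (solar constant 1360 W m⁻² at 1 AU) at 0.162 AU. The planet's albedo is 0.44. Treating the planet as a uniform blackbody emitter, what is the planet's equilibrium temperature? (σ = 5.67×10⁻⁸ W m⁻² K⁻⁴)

Flux at 0.162 AU: S = 1360/0.162² = 5.18×10⁴ W m⁻².
Energy balance: absorbed = emitted ⇒ πR²·S(1−A) = 4πR²·σT_eq⁴, so T_eq⁴ = S(1−A)/(4σ).
T_eq = [5.18×10⁴ × 0.56 / (4 × 5.67×10⁻⁸)]^(1/4) = (1.28×10¹¹)^(1/4) = 598 K.

T_eq ≈ 598 K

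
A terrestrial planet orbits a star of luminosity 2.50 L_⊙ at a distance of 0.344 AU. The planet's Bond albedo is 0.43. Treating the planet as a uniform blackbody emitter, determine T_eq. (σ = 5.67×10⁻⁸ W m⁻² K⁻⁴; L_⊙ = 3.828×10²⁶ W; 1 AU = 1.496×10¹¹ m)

T_eq ≈ 518 K

d = 0.344 AU = 5.15×10¹⁰ m.
L = 2.50 × 3.828×10²⁶ = 9.57×10²⁶ W.
Flux: S = L/(4πd²) = 9.57×10²⁶/(4π×(5.15×10¹⁰)²) = 2.88×10⁴ W m⁻².
Energy balance: absorbed = emitted ⇒ πR²·S(1−A) = 4πR²·σT_eq⁴, so T_eq⁴ = S(1−A)/(4σ).
T_eq = [2.88×10⁴ × 0.57 / (4 × 5.67×10⁻⁸)]^(1/4) = (7.23×10¹⁰)^(1/4) = 518 K.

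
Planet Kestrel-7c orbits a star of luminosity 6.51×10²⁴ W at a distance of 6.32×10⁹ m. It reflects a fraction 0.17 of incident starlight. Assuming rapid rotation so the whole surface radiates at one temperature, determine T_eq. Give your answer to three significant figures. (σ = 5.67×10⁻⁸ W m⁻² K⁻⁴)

T_eq ≈ 467 K

Flux: S = L/(4πd²) = 6.51×10²⁴/(4π×(6.32×10⁹)²) = 1.30×10⁴ W m⁻².
Energy balance: absorbed = emitted ⇒ πR²·S(1−A) = 4πR²·σT_eq⁴, so T_eq⁴ = S(1−A)/(4σ).
T_eq = [1.30×10⁴ × 0.83 / (4 × 5.67×10⁻⁸)]^(1/4) = (4.75×10¹⁰)^(1/4) = 467 K.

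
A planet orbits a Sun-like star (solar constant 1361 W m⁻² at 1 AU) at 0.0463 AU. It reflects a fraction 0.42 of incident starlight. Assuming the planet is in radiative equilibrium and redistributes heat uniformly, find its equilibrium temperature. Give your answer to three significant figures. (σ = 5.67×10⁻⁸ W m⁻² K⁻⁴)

T_eq ≈ 1130 K

Flux at 0.0463 AU: S = 1361/0.0463² = 6.35×10⁵ W m⁻².
Energy balance: absorbed = emitted ⇒ πR²·S(1−A) = 4πR²·σT_eq⁴, so T_eq⁴ = S(1−A)/(4σ).
T_eq = [6.35×10⁵ × 0.58 / (4 × 5.67×10⁻⁸)]^(1/4) = (1.62×10¹²)^(1/4) = 1130 K.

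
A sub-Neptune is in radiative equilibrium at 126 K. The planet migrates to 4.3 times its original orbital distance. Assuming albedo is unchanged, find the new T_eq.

T_eq ≈ 60.8 K

T_eq ∝ L^(1/4) · d^(−1/2).
T′ = 126 / 4.3^(1/2) = 60.8 K.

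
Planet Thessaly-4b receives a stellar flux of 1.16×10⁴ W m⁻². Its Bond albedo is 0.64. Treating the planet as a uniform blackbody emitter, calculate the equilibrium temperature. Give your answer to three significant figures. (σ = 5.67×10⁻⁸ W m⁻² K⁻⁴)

T_eq ≈ 368 K

Energy balance: absorbed = emitted ⇒ πR²·S(1−A) = 4πR²·σT_eq⁴, so T_eq⁴ = S(1−A)/(4σ).
T_eq = [1.16×10⁴ × 0.36 / (4 × 5.67×10⁻⁸)]^(1/4) = (1.84×10¹⁰)^(1/4) = 368 K.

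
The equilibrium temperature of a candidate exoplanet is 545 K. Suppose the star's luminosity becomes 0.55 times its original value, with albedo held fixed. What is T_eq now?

T_eq ≈ 469 K

T_eq ∝ L^(1/4) · d^(−1/2).
T′ = 545 × 0.55^(1/4) = 469 K.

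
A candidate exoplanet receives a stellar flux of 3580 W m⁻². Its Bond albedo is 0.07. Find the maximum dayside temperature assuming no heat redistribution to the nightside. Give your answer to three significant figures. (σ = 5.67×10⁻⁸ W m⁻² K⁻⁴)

T_ss ≈ 492 K

With no redistribution each surface element balances locally: S(1−A) = σT⁴.
T = [3580 × 0.93 / 5.67×10⁻⁸]^(1/4) = (5.87×10¹⁰)^(1/4) = 492 K.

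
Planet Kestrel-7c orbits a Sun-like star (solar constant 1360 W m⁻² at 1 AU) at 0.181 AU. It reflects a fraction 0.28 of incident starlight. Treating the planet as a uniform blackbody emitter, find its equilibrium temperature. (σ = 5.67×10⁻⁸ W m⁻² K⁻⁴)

T_eq ≈ 603 K

Flux at 0.181 AU: S = 1360/0.181² = 4.15×10⁴ W m⁻².
Energy balance: absorbed = emitted ⇒ πR²·S(1−A) = 4πR²·σT_eq⁴, so T_eq⁴ = S(1−A)/(4σ).
T_eq = [4.15×10⁴ × 0.72 / (4 × 5.67×10⁻⁸)]^(1/4) = (1.32×10¹¹)^(1/4) = 603 K.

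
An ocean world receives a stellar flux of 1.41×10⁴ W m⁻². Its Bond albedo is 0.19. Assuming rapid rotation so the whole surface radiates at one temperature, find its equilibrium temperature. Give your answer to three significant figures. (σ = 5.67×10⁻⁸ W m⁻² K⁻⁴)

T_eq ≈ 474 K

Energy balance: absorbed = emitted ⇒ πR²·S(1−A) = 4πR²·σT_eq⁴, so T_eq⁴ = S(1−A)/(4σ).
T_eq = [1.41×10⁴ × 0.81 / (4 × 5.67×10⁻⁸)]^(1/4) = (5.04×10¹⁰)^(1/4) = 474 K.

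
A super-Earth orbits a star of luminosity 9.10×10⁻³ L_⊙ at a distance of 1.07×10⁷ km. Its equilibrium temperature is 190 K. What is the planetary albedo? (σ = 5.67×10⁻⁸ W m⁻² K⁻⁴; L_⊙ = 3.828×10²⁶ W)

A ≈ 0.88

d = 1.07×10⁷ km = 1.07×10¹⁰ m.
L = 9.10×10⁻³ × 3.828×10²⁶ = 3.48×10²⁴ W.
Flux: S = L/(4πd²) = 3.48×10²⁴/(4π×(1.07×10¹⁰)²) = 2420 W m⁻².
From T_eq⁴ = S(1−A)/(4σ): 1−A = 4σT_eq⁴/S.
1−A = 4 × 5.67×10⁻⁸ × (190)⁴ / 2420 = 0.122.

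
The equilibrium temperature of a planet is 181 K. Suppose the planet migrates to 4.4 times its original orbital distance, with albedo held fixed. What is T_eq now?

T_eq ∝ L^(1/4) · d^(−1/2).
T′ = 181 / 4.4^(1/2) = 86.3 K.

T_eq ≈ 86.3 K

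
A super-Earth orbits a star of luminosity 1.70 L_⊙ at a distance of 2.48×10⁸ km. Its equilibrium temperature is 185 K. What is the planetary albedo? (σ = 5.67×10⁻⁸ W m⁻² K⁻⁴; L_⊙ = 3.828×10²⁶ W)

d = 2.48×10⁸ km = 2.48×10¹¹ m.
L = 1.70 × 3.828×10²⁶ = 6.51×10²⁶ W.
Flux: S = L/(4πd²) = 6.51×10²⁶/(4π×(2.48×10¹¹)²) = 842 W m⁻².
From T_eq⁴ = S(1−A)/(4σ): 1−A = 4σT_eq⁴/S.
1−A = 4 × 5.67×10⁻⁸ × (185)⁴ / 842 = 0.316.

A ≈ 0.68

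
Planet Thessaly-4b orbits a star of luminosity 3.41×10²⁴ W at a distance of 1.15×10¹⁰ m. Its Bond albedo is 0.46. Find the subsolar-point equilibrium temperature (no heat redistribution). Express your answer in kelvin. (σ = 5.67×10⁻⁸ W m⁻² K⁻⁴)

T_ss ≈ 374 K

Flux: S = L/(4πd²) = 3.41×10²⁴/(4π×(1.15×10¹⁰)²) = 2050 W m⁻².
At the subsolar point the surface absorbs S(1−A) and emits σT⁴ per unit area — no factor of 4, since only the local patch is in balance.
T = [2050 × 0.54 / 5.67×10⁻⁸]^(1/4) = (1.95×10¹⁰)^(1/4) = 374 K.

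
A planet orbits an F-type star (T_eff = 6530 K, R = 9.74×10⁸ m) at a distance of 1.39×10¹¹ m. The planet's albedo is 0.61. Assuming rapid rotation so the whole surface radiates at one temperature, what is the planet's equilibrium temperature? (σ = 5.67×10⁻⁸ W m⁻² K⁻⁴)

T_eq ≈ 305 K

L = 4πR_⋆²σT_⋆⁴ = 4π(9.74×10⁸)² × 5.67×10⁻⁸ × (6530)⁴ = 1.23×10²⁷ W.
S = L/(4πd²) = 5060 W m⁻².
Energy balance: absorbed = emitted ⇒ πR²·S(1−A) = 4πR²·σT_eq⁴, so T_eq⁴ = S(1−A)/(4σ).
T_eq = [5060 × 0.39 / (4 × 5.67×10⁻⁸)]^(1/4) = (8.70×10⁹)^(1/4) = 305 K.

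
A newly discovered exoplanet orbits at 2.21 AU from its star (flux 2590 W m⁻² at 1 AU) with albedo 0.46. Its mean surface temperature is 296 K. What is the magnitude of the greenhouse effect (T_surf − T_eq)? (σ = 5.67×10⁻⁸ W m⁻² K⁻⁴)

ΔT ≈ 107.5 K

S = 2590/2.21² = 530.3 W m⁻².
T_eq = [S(1−A)/(4σ)]^(1/4) = [530.3×0.54/(4×5.67×10⁻⁸)]^(1/4) = 188.5 K.
ΔT = T_surf − T_eq = 296 − 188.5.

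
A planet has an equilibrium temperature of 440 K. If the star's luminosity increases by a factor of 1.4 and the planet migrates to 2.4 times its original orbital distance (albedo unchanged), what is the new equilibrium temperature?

T_eq ∝ L^(1/4) · d^(−1/2).
T′ = 440 × 1.4^(1/4) / 2.4^(1/2) = 309 K.

T_eq ≈ 309 K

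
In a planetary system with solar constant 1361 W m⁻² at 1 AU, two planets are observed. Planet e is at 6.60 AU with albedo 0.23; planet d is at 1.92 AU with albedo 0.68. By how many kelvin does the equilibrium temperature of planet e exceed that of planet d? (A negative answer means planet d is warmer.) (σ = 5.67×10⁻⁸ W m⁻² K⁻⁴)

ΔT ≈ -49.6 K

T_eq = [S₀(1−A)/(4σd²)]^(1/4), so T ∝ (1−A)^(1/4) / √d.
T₁ = [1361×0.77/(4×5.67×10⁻⁸×6.60²)]^(1/4) = 101.49 K.
T₂ = [1361×0.32/(4×5.67×10⁻⁸×1.92²)]^(1/4) = 151.07 K.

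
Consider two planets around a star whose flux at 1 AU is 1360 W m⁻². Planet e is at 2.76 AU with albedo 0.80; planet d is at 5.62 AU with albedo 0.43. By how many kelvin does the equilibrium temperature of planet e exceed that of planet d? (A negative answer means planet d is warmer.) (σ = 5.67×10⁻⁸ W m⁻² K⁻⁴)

ΔT ≈ 10.0 K

T_eq = [S₀(1−A)/(4σd²)]^(1/4), so T ∝ (1−A)^(1/4) / √d.
T₁ = [1360×0.20/(4×5.67×10⁻⁸×2.76²)]^(1/4) = 112.02 K.
T₂ = [1360×0.57/(4×5.67×10⁻⁸×5.62²)]^(1/4) = 101.99 K.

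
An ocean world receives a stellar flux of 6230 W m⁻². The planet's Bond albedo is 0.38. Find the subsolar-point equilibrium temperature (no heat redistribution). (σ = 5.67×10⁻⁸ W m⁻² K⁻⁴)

T_ss ≈ 511 K

At the subsolar point the surface absorbs S(1−A) and emits σT⁴ per unit area — no factor of 4, since only the local patch is in balance.
T = [6230 × 0.62 / 5.67×10⁻⁸]^(1/4) = (6.81×10¹⁰)^(1/4) = 511 K.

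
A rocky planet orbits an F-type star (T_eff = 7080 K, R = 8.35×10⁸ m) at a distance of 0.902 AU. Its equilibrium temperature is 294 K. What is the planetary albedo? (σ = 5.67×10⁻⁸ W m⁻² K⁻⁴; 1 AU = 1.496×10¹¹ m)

d = 0.902 AU = 1.35×10¹¹ m.
L = 4πR_⋆²σT_⋆⁴ = 4π(8.35×10⁸)² × 5.67×10⁻⁸ × (7080)⁴ = 1.25×10²⁷ W.
S = L/(4πd²) = 5460 W m⁻².
From T_eq⁴ = S(1−A)/(4σ): 1−A = 4σT_eq⁴/S.
1−A = 4 × 5.67×10⁻⁸ × (294)⁴ / 5460 = 0.311.

A ≈ 0.69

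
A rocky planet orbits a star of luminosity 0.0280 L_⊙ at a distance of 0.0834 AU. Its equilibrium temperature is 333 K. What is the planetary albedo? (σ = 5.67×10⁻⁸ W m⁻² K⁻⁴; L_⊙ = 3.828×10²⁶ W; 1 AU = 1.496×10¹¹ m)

d = 0.0834 AU = 1.25×10¹⁰ m.
L = 0.0280 × 3.828×10²⁶ = 1.07×10²⁵ W.
Flux: S = L/(4πd²) = 1.07×10²⁵/(4π×(1.25×10¹⁰)²) = 5480 W m⁻².
From T_eq⁴ = S(1−A)/(4σ): 1−A = 4σT_eq⁴/S.
1−A = 4 × 5.67×10⁻⁸ × (333)⁴ / 5480 = 0.509.

A ≈ 0.49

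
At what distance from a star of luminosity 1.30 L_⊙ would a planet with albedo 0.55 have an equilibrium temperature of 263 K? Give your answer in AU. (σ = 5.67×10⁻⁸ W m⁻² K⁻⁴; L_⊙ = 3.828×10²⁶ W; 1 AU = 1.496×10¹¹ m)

L = 1.30 × 3.828×10²⁶ = 4.98×10²⁶ W.
From T_eq⁴ = L(1−A)/(16πσd²): d = √[L(1−A)/(16πσT_eq⁴)].
d = √[4.98×10²⁶ × 0.45 / (16π × 5.67×10⁻⁸ × (263)⁴)] = 1.28×10¹¹ m = 0.857 AU.

d ≈ 0.857 AU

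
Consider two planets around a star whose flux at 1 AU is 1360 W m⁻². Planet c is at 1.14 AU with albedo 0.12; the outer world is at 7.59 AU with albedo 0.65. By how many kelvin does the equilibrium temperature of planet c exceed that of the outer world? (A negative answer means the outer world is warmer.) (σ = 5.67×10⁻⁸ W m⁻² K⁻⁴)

ΔT ≈ 174.7 K

T_eq = [S₀(1−A)/(4σd²)]^(1/4), so T ∝ (1−A)^(1/4) / √d.
T₁ = [1360×0.88/(4×5.67×10⁻⁸×1.14²)]^(1/4) = 252.43 K.
T₂ = [1360×0.35/(4×5.67×10⁻⁸×7.59²)]^(1/4) = 77.69 K.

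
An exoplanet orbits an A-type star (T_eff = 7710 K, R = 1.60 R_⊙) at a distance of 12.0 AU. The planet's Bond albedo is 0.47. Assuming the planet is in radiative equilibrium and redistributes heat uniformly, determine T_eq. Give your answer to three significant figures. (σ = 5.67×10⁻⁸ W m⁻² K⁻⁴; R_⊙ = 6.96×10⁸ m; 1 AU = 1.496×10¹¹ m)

R_⋆ = 1.60 × 6.96×10⁸ = 1.11×10⁹ m.
d = 12.0 AU = 1.80×10¹² m.
L = 4πR_⋆²σT_⋆⁴ = 4π(1.11×10⁹)² × 5.67×10⁻⁸ × (7710)⁴ = 3.12×10²⁷ W.
S = L/(4πd²) = 77.1 W m⁻².
Energy balance: absorbed = emitted ⇒ πR²·S(1−A) = 4πR²·σT_eq⁴, so T_eq⁴ = S(1−A)/(4σ).
T_eq = [77.1 × 0.53 / (4 × 5.67×10⁻⁸)]^(1/4) = (1.80×10⁸)^(1/4) = 116 K.

T_eq ≈ 116 K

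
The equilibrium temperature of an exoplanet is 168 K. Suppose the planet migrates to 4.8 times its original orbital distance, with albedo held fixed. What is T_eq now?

T_eq ∝ L^(1/4) · d^(−1/2).
T′ = 168 / 4.8^(1/2) = 76.7 K.

T_eq ≈ 76.7 K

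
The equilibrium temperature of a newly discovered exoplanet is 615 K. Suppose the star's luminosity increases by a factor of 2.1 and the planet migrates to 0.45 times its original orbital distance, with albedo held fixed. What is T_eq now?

T_eq ∝ L^(1/4) · d^(−1/2).
T′ = 615 × 2.1^(1/4) / 0.45^(1/2) = 1100 K.

T_eq ≈ 1100 K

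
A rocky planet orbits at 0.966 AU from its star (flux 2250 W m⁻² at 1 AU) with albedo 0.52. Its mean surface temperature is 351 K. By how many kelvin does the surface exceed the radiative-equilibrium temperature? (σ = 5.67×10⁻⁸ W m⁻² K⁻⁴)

ΔT ≈ 83.7 K

S = 2250/0.966² = 2411 W m⁻².
T_eq = [S(1−A)/(4σ)]^(1/4) = [2411×0.48/(4×5.67×10⁻⁸)]^(1/4) = 267.3 K.
ΔT = T_surf − T_eq = 351 − 267.3.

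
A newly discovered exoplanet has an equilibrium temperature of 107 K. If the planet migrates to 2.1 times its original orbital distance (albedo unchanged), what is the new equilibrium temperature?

T_eq ≈ 73.8 K

T_eq ∝ L^(1/4) · d^(−1/2).
T′ = 107 / 2.1^(1/2) = 73.8 K.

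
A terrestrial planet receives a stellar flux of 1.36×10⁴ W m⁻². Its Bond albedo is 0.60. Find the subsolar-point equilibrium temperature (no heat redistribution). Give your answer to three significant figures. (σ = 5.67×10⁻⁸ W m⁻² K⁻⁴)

T_ss ≈ 557 K

At the subsolar point the surface absorbs S(1−A) and emits σT⁴ per unit area — no factor of 4, since only the local patch is in balance.
T = [1.36×10⁴ × 0.40 / 5.67×10⁻⁸]^(1/4) = (9.59×10¹⁰)^(1/4) = 557 K.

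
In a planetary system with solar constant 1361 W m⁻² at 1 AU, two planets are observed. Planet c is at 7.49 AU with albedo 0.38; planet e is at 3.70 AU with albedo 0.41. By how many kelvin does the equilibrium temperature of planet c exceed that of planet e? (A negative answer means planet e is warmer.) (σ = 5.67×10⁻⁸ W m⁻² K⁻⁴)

T_eq = [S₀(1−A)/(4σd²)]^(1/4), so T ∝ (1−A)^(1/4) / √d.
T₁ = [1361×0.62/(4×5.67×10⁻⁸×7.49²)]^(1/4) = 90.24 K.
T₂ = [1361×0.59/(4×5.67×10⁻⁸×3.70²)]^(1/4) = 126.81 K.

ΔT ≈ -36.6 K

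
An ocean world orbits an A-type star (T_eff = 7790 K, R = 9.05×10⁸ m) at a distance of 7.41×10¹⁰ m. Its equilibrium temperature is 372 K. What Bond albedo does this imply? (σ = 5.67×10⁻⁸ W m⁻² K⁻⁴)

L = 4πR_⋆²σT_⋆⁴ = 4π(9.05×10⁸)² × 5.67×10⁻⁸ × (7790)⁴ = 2.15×10²⁷ W.
S = L/(4πd²) = 3.11×10⁴ W m⁻².
From T_eq⁴ = S(1−A)/(4σ): 1−A = 4σT_eq⁴/S.
1−A = 4 × 5.67×10⁻⁸ × (372)⁴ / 3.11×10⁴ = 0.139.

A ≈ 0.86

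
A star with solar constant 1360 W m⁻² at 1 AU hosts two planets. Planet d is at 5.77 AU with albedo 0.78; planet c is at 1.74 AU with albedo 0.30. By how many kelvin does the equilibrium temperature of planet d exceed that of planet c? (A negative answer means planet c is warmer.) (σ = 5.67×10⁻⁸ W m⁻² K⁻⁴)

T_eq = [S₀(1−A)/(4σd²)]^(1/4), so T ∝ (1−A)^(1/4) / √d.
T₁ = [1360×0.22/(4×5.67×10⁻⁸×5.77²)]^(1/4) = 79.34 K.
T₂ = [1360×0.70/(4×5.67×10⁻⁸×1.74²)]^(1/4) = 192.96 K.

ΔT ≈ -113.6 K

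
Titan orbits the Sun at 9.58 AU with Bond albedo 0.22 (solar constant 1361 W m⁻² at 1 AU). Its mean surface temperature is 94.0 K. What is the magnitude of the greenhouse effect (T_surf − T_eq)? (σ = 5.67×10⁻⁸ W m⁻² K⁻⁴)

ΔT ≈ 9.5 K

S = 1361/9.58² = 14.83 W m⁻².
T_eq = [S(1−A)/(4σ)]^(1/4) = [14.83×0.78/(4×5.67×10⁻⁸)]^(1/4) = 84.5 K.
ΔT = T_surf − T_eq = 94 − 84.5.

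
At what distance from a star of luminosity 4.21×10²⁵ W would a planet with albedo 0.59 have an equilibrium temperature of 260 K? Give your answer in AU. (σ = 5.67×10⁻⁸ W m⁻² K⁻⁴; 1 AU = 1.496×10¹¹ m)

d ≈ 0.243 AU

From T_eq⁴ = L(1−A)/(16πσd²): d = √[L(1−A)/(16πσT_eq⁴)].
d = √[4.21×10²⁵ × 0.41 / (16π × 5.67×10⁻⁸ × (260)⁴)] = 3.64×10¹⁰ m = 0.243 AU.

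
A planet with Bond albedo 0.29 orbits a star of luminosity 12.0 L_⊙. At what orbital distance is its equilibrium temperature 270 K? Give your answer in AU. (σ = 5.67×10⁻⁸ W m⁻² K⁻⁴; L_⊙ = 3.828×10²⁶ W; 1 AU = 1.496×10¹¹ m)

L = 12.0 × 3.828×10²⁶ = 4.59×10²⁷ W.
From T_eq⁴ = L(1−A)/(16πσd²): d = √[L(1−A)/(16πσT_eq⁴)].
d = √[4.59×10²⁷ × 0.71 / (16π × 5.67×10⁻⁸ × (270)⁴)] = 4.64×10¹¹ m = 3.10 AU.

d ≈ 3.10 AU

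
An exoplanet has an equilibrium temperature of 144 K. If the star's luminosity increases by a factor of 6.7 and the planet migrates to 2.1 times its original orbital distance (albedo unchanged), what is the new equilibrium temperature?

T_eq ∝ L^(1/4) · d^(−1/2).
T′ = 144 × 6.7^(1/4) / 2.1^(1/2) = 160 K.

T_eq ≈ 160 K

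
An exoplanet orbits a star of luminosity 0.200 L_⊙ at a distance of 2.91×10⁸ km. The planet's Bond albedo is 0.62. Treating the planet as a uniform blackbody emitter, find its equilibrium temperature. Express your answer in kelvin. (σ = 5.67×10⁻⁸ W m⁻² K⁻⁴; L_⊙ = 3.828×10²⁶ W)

T_eq ≈ 105 K

d = 2.91×10⁸ km = 2.91×10¹¹ m.
L = 0.200 × 3.828×10²⁶ = 7.66×10²⁵ W.
Flux: S = L/(4πd²) = 7.66×10²⁵/(4π×(2.91×10¹¹)²) = 71.9 W m⁻².
Energy balance: absorbed = emitted ⇒ πR²·S(1−A) = 4πR²·σT_eq⁴, so T_eq⁴ = S(1−A)/(4σ).
T_eq = [71.9 × 0.38 / (4 × 5.67×10⁻⁸)]^(1/4) = (1.21×10⁸)^(1/4) = 105 K.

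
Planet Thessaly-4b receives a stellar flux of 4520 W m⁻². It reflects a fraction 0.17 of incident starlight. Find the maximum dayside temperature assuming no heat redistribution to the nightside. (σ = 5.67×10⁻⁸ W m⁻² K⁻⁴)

T_ss ≈ 507 K

With no redistribution each surface element balances locally: S(1−A) = σT⁴.
T = [4520 × 0.83 / 5.67×10⁻⁸]^(1/4) = (6.62×10¹⁰)^(1/4) = 507 K.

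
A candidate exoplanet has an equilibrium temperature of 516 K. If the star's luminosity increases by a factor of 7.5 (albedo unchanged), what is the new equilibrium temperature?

T_eq ≈ 854 K

T_eq ∝ L^(1/4) · d^(−1/2).
T′ = 516 × 7.5^(1/4) = 854 K.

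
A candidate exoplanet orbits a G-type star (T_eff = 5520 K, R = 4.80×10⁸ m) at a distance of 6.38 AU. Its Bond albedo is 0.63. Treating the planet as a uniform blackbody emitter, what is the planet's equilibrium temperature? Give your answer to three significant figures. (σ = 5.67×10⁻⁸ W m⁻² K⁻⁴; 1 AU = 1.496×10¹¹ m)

d = 6.38 AU = 9.54×10¹¹ m.
L = 4πR_⋆²σT_⋆⁴ = 4π(4.80×10⁸)² × 5.67×10⁻⁸ × (5520)⁴ = 1.52×10²⁶ W.
S = L/(4πd²) = 13.3 W m⁻².
Energy balance: absorbed = emitted ⇒ πR²·S(1−A) = 4πR²·σT_eq⁴, so T_eq⁴ = S(1−A)/(4σ).
T_eq = [13.3 × 0.37 / (4 × 5.67×10⁻⁸)]^(1/4) = (2.17×10⁷)^(1/4) = 68.3 K.

T_eq ≈ 68.3 K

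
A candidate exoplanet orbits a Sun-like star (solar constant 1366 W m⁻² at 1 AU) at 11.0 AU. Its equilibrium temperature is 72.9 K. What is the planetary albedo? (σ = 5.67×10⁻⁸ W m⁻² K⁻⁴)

A ≈ 0.43

Flux at 11.0 AU: S = 1366/11.0² = 11.3 W m⁻².
From T_eq⁴ = S(1−A)/(4σ): 1−A = 4σT_eq⁴/S.
1−A = 4 × 5.67×10⁻⁸ × (72.9)⁴ / 11.3 = 0.567.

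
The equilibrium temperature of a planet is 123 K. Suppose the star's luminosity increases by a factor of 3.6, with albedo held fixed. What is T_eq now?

T_eq ≈ 169 K

T_eq ∝ L^(1/4) · d^(−1/2).
T′ = 123 × 3.6^(1/4) = 169 K.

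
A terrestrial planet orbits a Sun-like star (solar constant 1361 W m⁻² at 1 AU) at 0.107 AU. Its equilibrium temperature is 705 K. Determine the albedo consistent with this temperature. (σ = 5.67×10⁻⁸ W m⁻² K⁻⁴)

Flux at 0.107 AU: S = 1361/0.107² = 1.19×10⁵ W m⁻².
From T_eq⁴ = S(1−A)/(4σ): 1−A = 4σT_eq⁴/S.
1−A = 4 × 5.67×10⁻⁸ × (705)⁴ / 1.19×10⁵ = 0.471.

A ≈ 0.53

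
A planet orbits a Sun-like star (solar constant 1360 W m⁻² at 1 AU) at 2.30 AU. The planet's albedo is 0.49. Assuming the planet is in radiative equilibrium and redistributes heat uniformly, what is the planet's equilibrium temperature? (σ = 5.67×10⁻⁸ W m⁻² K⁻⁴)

T_eq ≈ 155 K

Flux at 2.30 AU: S = 1360/2.30² = 257 W m⁻².
Energy balance: absorbed = emitted ⇒ πR²·S(1−A) = 4πR²·σT_eq⁴, so T_eq⁴ = S(1−A)/(4σ).
T_eq = [257 × 0.51 / (4 × 5.67×10⁻⁸)]^(1/4) = (5.78×10⁸)^(1/4) = 155 K.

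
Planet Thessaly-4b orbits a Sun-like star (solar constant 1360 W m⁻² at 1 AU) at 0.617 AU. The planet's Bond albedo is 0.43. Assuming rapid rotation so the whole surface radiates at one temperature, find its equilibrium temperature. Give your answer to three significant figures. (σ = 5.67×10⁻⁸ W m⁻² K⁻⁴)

Flux at 0.617 AU: S = 1360/0.617² = 3570 W m⁻².
Energy balance: absorbed = emitted ⇒ πR²·S(1−A) = 4πR²·σT_eq⁴, so T_eq⁴ = S(1−A)/(4σ).
T_eq = [3570 × 0.57 / (4 × 5.67×10⁻⁸)]^(1/4) = (8.98×10⁹)^(1/4) = 308 K.

T_eq ≈ 308 K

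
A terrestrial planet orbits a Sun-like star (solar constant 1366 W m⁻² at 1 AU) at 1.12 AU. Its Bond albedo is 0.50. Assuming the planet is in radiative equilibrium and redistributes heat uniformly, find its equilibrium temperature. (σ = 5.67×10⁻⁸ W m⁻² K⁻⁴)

Flux at 1.12 AU: S = 1366/1.12² = 1090 W m⁻².
Energy balance: absorbed = emitted ⇒ πR²·S(1−A) = 4πR²·σT_eq⁴, so T_eq⁴ = S(1−A)/(4σ).
T_eq = [1090 × 0.50 / (4 × 5.67×10⁻⁸)]^(1/4) = (2.40×10⁹)^(1/4) = 221 K.

T_eq ≈ 221 K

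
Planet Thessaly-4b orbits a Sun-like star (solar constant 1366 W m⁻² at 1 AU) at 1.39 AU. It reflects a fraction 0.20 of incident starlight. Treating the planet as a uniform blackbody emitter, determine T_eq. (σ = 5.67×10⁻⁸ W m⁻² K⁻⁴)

T_eq ≈ 223 K

Flux at 1.39 AU: S = 1366/1.39² = 707 W m⁻².
Energy balance: absorbed = emitted ⇒ πR²·S(1−A) = 4πR²·σT_eq⁴, so T_eq⁴ = S(1−A)/(4σ).
T_eq = [707 × 0.80 / (4 × 5.67×10⁻⁸)]^(1/4) = (2.49×10⁹)^(1/4) = 223 K.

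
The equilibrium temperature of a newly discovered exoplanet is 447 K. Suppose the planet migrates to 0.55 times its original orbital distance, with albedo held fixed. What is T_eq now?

T_eq ∝ L^(1/4) · d^(−1/2).
T′ = 447 / 0.55^(1/2) = 603 K.

T_eq ≈ 603 K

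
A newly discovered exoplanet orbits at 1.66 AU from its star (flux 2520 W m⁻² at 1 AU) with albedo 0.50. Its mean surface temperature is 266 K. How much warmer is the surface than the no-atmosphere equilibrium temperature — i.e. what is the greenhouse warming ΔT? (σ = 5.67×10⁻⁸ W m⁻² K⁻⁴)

S = 2520/1.66² = 914.5 W m⁻².
T_eq = [S(1−A)/(4σ)]^(1/4) = [914.5×0.50/(4×5.67×10⁻⁸)]^(1/4) = 211.9 K.
ΔT = T_surf − T_eq = 266 − 211.9.

ΔT ≈ 54.1 K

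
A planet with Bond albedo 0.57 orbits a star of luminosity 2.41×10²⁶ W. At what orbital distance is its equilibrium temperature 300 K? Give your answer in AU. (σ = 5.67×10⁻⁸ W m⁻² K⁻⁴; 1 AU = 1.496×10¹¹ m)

d ≈ 0.448 AU

From T_eq⁴ = L(1−A)/(16πσd²): d = √[L(1−A)/(16πσT_eq⁴)].
d = √[2.41×10²⁶ × 0.43 / (16π × 5.67×10⁻⁸ × (300)⁴)] = 6.70×10¹⁰ m = 0.448 AU.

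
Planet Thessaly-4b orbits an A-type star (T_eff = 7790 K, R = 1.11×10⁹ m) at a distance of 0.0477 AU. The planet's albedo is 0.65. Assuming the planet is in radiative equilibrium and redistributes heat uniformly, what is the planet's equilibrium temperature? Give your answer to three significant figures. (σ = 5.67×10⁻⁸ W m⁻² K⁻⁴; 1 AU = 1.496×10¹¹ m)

T_eq ≈ 1670 K

d = 0.0477 AU = 7.14×10⁹ m.
L = 4πR_⋆²σT_⋆⁴ = 4π(1.11×10⁹)² × 5.67×10⁻⁸ × (7790)⁴ = 3.23×10²⁷ W.
S = L/(4πd²) = 5.05×10⁶ W m⁻².
Energy balance: absorbed = emitted ⇒ πR²·S(1−A) = 4πR²·σT_eq⁴, so T_eq⁴ = S(1−A)/(4σ).
T_eq = [5.05×10⁶ × 0.35 / (4 × 5.67×10⁻⁸)]^(1/4) = (7.80×10¹²)^(1/4) = 1670 K.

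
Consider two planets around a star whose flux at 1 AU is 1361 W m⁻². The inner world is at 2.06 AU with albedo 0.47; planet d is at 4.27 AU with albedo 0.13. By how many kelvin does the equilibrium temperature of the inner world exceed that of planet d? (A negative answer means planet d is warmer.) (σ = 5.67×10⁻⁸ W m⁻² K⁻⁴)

T_eq = [S₀(1−A)/(4σd²)]^(1/4), so T ∝ (1−A)^(1/4) / √d.
T₁ = [1361×0.53/(4×5.67×10⁻⁸×2.06²)]^(1/4) = 165.46 K.
T₂ = [1361×0.87/(4×5.67×10⁻⁸×4.27²)]^(1/4) = 130.08 K.

ΔT ≈ 35.4 K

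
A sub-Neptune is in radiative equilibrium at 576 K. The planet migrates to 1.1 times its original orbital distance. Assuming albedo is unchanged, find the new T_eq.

T_eq ∝ L^(1/4) · d^(−1/2).
T′ = 576 / 1.1^(1/2) = 549 K.

T_eq ≈ 549 K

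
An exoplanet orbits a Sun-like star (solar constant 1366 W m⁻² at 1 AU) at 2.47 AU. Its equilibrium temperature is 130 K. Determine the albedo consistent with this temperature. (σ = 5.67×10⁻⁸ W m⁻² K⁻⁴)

Flux at 2.47 AU: S = 1366/2.47² = 224 W m⁻².
From T_eq⁴ = S(1−A)/(4σ): 1−A = 4σT_eq⁴/S.
1−A = 4 × 5.67×10⁻⁸ × (130)⁴ / 224 = 0.289.

A ≈ 0.71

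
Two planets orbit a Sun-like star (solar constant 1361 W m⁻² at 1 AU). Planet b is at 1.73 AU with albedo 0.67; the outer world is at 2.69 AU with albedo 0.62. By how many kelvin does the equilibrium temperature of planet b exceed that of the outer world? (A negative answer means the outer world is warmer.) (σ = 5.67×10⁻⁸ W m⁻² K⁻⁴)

ΔT ≈ 27.1 K

T_eq = [S₀(1−A)/(4σd²)]^(1/4), so T ∝ (1−A)^(1/4) / √d.
T₁ = [1361×0.33/(4×5.67×10⁻⁸×1.73²)]^(1/4) = 160.38 K.
T₂ = [1361×0.38/(4×5.67×10⁻⁸×2.69²)]^(1/4) = 133.24 K.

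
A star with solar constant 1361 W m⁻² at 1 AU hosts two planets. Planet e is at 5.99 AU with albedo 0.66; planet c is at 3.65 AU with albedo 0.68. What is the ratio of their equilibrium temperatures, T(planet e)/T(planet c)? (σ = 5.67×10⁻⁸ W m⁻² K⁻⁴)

T_eq = [S₀(1−A)/(4σd²)]^(1/4), so T ∝ (1−A)^(1/4) / √d.
T₁ = [1361×0.34/(4×5.67×10⁻⁸×5.99²)]^(1/4) = 86.84 K.
T₂ = [1361×0.32/(4×5.67×10⁻⁸×3.65²)]^(1/4) = 109.57 K.

T₁/T₂ ≈ 0.793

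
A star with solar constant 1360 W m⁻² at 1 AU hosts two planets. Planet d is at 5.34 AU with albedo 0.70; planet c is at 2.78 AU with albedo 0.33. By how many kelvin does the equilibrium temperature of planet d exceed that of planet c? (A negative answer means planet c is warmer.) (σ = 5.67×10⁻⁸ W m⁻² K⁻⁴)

T_eq = [S₀(1−A)/(4σd²)]^(1/4), so T ∝ (1−A)^(1/4) / √d.
T₁ = [1360×0.30/(4×5.67×10⁻⁸×5.34²)]^(1/4) = 89.12 K.
T₂ = [1360×0.67/(4×5.67×10⁻⁸×2.78²)]^(1/4) = 151.00 K.

ΔT ≈ -61.9 K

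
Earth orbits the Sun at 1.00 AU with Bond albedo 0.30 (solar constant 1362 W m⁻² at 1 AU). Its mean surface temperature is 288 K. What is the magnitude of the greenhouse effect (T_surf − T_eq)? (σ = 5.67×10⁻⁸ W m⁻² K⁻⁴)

S = 1362/1.00² = 1362 W m⁻².
T_eq = [S(1−A)/(4σ)]^(1/4) = [1362×0.70/(4×5.67×10⁻⁸)]^(1/4) = 254.6 K.
ΔT = T_surf − T_eq = 288 − 254.6.

ΔT ≈ 33.4 K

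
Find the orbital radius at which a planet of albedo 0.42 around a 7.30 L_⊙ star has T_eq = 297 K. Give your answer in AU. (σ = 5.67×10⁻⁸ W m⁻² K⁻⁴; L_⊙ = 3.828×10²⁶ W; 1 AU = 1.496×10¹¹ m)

d ≈ 1.81 AU

L = 7.30 × 3.828×10²⁶ = 2.79×10²⁷ W.
From T_eq⁴ = L(1−A)/(16πσd²): d = √[L(1−A)/(16πσT_eq⁴)].
d = √[2.79×10²⁷ × 0.58 / (16π × 5.67×10⁻⁸ × (297)⁴)] = 2.70×10¹¹ m = 1.81 AU.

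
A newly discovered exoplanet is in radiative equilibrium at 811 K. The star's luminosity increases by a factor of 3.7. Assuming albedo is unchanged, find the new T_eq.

T_eq ∝ L^(1/4) · d^(−1/2).
T′ = 811 × 3.7^(1/4) = 1120 K.

T_eq ≈ 1120 K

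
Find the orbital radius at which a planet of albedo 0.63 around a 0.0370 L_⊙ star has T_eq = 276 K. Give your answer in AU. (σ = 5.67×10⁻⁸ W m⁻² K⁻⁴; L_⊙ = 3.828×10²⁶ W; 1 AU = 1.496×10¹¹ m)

L = 0.0370 × 3.828×10²⁶ = 1.42×10²⁵ W.
From T_eq⁴ = L(1−A)/(16πσd²): d = √[L(1−A)/(16πσT_eq⁴)].
d = √[1.42×10²⁵ × 0.37 / (16π × 5.67×10⁻⁸ × (276)⁴)] = 1.78×10¹⁰ m = 0.119 AU.

d ≈ 0.119 AU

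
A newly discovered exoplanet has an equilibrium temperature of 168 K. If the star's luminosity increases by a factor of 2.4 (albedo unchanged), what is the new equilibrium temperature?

T_eq ∝ L^(1/4) · d^(−1/2).
T′ = 168 × 2.4^(1/4) = 209 K.

T_eq ≈ 209 K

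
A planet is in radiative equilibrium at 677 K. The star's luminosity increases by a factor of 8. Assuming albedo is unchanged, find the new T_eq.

T_eq ≈ 1140 K

T_eq ∝ L^(1/4) · d^(−1/2).
T′ = 677 × 8^(1/4) = 1140 K.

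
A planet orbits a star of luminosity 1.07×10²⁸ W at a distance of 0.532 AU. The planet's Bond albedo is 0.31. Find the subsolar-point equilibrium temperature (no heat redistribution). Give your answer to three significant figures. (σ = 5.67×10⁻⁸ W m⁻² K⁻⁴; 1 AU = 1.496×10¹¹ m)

T_ss ≈ 1130 K

d = 0.532 AU = 7.96×10¹⁰ m.
Flux: S = L/(4πd²) = 1.07×10²⁸/(4π×(7.96×10¹⁰)²) = 1.34×10⁵ W m⁻².
At the subsolar point the surface absorbs S(1−A) and emits σT⁴ per unit area — no factor of 4, since only the local patch is in balance.
T = [1.34×10⁵ × 0.69 / 5.67×10⁻⁸]^(1/4) = (1.64×10¹²)^(1/4) = 1130 K.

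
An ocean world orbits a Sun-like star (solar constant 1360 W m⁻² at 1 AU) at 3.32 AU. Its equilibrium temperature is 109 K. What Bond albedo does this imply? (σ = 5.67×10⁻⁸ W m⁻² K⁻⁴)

Flux at 3.32 AU: S = 1360/3.32² = 123 W m⁻².
From T_eq⁴ = S(1−A)/(4σ): 1−A = 4σT_eq⁴/S.
1−A = 4 × 5.67×10⁻⁸ × (109)⁴ / 123 = 0.259.

A ≈ 0.74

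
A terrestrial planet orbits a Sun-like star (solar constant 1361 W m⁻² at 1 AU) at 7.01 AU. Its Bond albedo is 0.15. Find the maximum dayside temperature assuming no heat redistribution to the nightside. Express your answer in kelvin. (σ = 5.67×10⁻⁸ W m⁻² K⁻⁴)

Flux at 7.01 AU: S = 1361/7.01² = 27.7 W m⁻².
With no redistribution each surface element balances locally: S(1−A) = σT⁴.
T = [27.7 × 0.85 / 5.67×10⁻⁸]^(1/4) = (4.15×10⁸)^(1/4) = 143 K.

T_ss ≈ 143 K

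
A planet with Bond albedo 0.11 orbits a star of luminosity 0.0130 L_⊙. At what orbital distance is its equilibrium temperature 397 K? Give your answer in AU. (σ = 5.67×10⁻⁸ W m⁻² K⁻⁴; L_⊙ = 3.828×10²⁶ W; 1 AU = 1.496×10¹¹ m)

d ≈ 0.0529 AU

L = 0.0130 × 3.828×10²⁶ = 4.98×10²⁴ W.
From T_eq⁴ = L(1−A)/(16πσd²): d = √[L(1−A)/(16πσT_eq⁴)].
d = √[4.98×10²⁴ × 0.89 / (16π × 5.67×10⁻⁸ × (397)⁴)] = 7.91×10⁹ m = 0.0529 AU.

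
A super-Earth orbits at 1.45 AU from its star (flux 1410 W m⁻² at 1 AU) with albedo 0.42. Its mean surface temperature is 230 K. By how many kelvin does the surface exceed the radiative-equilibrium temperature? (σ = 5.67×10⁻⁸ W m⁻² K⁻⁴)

ΔT ≈ 26.5 K

S = 1410/1.45² = 670.6 W m⁻².
T_eq = [S(1−A)/(4σ)]^(1/4) = [670.6×0.58/(4×5.67×10⁻⁸)]^(1/4) = 203.5 K.
ΔT = T_surf − T_eq = 230 − 203.5.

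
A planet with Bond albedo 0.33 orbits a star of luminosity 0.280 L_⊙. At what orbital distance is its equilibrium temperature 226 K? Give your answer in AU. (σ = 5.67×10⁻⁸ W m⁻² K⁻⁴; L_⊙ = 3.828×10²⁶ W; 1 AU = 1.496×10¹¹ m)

L = 0.280 × 3.828×10²⁶ = 1.07×10²⁶ W.
From T_eq⁴ = L(1−A)/(16πσd²): d = √[L(1−A)/(16πσT_eq⁴)].
d = √[1.07×10²⁶ × 0.67 / (16π × 5.67×10⁻⁸ × (226)⁴)] = 9.83×10¹⁰ m = 0.657 AU.

d ≈ 0.657 AU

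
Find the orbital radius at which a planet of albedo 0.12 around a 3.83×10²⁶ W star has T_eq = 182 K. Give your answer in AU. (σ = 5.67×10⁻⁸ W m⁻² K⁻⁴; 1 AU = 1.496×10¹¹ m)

d ≈ 2.19 AU

From T_eq⁴ = L(1−A)/(16πσd²): d = √[L(1−A)/(16πσT_eq⁴)].
d = √[3.83×10²⁶ × 0.88 / (16π × 5.67×10⁻⁸ × (182)⁴)] = 3.28×10¹¹ m = 2.19 AU.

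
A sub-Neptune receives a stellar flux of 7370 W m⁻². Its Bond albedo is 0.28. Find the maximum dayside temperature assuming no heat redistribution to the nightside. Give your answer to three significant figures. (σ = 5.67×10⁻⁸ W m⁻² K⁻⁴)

T_ss ≈ 553 K

With no redistribution each surface element balances locally: S(1−A) = σT⁴.
T = [7370 × 0.72 / 5.67×10⁻⁸]^(1/4) = (9.36×10¹⁰)^(1/4) = 553 K.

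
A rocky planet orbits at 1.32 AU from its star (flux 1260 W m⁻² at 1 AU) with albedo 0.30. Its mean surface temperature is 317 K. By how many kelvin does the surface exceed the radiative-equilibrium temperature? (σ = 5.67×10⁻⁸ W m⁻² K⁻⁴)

S = 1260/1.32² = 723.1 W m⁻².
T_eq = [S(1−A)/(4σ)]^(1/4) = [723.1×0.70/(4×5.67×10⁻⁸)]^(1/4) = 217.4 K.
ΔT = T_surf − T_eq = 317 − 217.4.

ΔT ≈ 99.6 K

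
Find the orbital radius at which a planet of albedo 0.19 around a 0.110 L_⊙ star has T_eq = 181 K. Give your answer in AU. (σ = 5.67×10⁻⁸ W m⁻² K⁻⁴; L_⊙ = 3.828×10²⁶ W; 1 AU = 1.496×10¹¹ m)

d ≈ 0.706 AU

L = 0.110 × 3.828×10²⁶ = 4.21×10²⁵ W.
From T_eq⁴ = L(1−A)/(16πσd²): d = √[L(1−A)/(16πσT_eq⁴)].
d = √[4.21×10²⁵ × 0.81 / (16π × 5.67×10⁻⁸ × (181)⁴)] = 1.06×10¹¹ m = 0.706 AU.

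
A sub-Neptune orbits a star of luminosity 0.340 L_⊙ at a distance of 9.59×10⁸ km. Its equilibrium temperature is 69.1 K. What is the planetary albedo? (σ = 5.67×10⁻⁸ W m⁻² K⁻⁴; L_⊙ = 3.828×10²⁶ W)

A ≈ 0.54

d = 9.59×10⁸ km = 9.59×10¹¹ m.
L = 0.340 × 3.828×10²⁶ = 1.30×10²⁶ W.
Flux: S = L/(4πd²) = 1.30×10²⁶/(4π×(9.59×10¹¹)²) = 11.3 W m⁻².
From T_eq⁴ = S(1−A)/(4σ): 1−A = 4σT_eq⁴/S.
1−A = 4 × 5.67×10⁻⁸ × (69.1)⁴ / 11.3 = 0.459.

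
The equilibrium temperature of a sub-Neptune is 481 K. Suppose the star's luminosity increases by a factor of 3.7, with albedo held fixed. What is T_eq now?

T_eq ≈ 667 K

T_eq ∝ L^(1/4) · d^(−1/2).
T′ = 481 × 3.7^(1/4) = 667 K.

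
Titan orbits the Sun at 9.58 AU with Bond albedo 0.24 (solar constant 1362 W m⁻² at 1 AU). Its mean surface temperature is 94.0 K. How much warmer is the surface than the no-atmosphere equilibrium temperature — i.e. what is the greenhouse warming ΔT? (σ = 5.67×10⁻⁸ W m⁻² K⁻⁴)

ΔT ≈ 10.0 K

S = 1362/9.58² = 14.84 W m⁻².
T_eq = [S(1−A)/(4σ)]^(1/4) = [14.84×0.76/(4×5.67×10⁻⁸)]^(1/4) = 84.0 K.
ΔT = T_surf − T_eq = 94 − 84.0.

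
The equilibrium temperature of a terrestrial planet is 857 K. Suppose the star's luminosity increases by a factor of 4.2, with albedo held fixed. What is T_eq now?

T_eq ≈ 1230 K

T_eq ∝ L^(1/4) · d^(−1/2).
T′ = 857 × 4.2^(1/4) = 1230 K.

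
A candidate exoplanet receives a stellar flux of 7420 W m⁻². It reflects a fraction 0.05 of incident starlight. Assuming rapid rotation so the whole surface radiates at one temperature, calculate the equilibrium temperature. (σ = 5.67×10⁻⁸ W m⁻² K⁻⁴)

T_eq ≈ 420 K

Energy balance: absorbed = emitted ⇒ πR²·S(1−A) = 4πR²·σT_eq⁴, so T_eq⁴ = S(1−A)/(4σ).
T_eq = [7420 × 0.95 / (4 × 5.67×10⁻⁸)]^(1/4) = (3.11×10¹⁰)^(1/4) = 420 K.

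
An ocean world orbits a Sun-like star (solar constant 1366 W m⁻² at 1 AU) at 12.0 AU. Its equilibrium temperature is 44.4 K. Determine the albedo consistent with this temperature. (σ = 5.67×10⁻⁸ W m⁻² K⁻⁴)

A ≈ 0.91

Flux at 12.0 AU: S = 1366/12.0² = 9.49 W m⁻².
From T_eq⁴ = S(1−A)/(4σ): 1−A = 4σT_eq⁴/S.
1−A = 4 × 5.67×10⁻⁸ × (44.4)⁴ / 9.49 = 0.093.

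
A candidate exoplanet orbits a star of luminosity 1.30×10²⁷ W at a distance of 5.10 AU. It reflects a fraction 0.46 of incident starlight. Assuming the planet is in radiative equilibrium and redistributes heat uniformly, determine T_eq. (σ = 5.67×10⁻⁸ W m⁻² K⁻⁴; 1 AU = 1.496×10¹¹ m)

T_eq ≈ 143 K

d = 5.10 AU = 7.63×10¹¹ m.
Flux: S = L/(4πd²) = 1.30×10²⁷/(4π×(7.63×10¹¹)²) = 178 W m⁻².
Energy balance: absorbed = emitted ⇒ πR²·S(1−A) = 4πR²·σT_eq⁴, so T_eq⁴ = S(1−A)/(4σ).
T_eq = [178 × 0.54 / (4 × 5.67×10⁻⁸)]^(1/4) = (4.23×10⁸)^(1/4) = 143 K.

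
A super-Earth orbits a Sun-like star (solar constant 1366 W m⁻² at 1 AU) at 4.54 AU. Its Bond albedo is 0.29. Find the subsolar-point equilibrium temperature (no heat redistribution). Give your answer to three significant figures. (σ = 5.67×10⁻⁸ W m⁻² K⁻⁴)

Flux at 4.54 AU: S = 1366/4.54² = 66.3 W m⁻².
At the subsolar point the surface absorbs S(1−A) and emits σT⁴ per unit area — no factor of 4, since only the local patch is in balance.
T = [66.3 × 0.71 / 5.67×10⁻⁸]^(1/4) = (8.30×10⁸)^(1/4) = 170 K.

T_ss ≈ 170 K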